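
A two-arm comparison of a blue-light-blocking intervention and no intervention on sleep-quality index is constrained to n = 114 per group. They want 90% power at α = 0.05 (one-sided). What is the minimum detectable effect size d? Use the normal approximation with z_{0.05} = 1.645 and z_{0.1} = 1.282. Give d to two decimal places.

d_min ≈ 0.39

For two independent groups of n = 114 each: d_min = (z_{α} + z_β)·√(2/n).
z-sum = 1.645 + 1.282 = 2.927.
d_min = 2.927 × √(2/114) = 2.927 × 0.1325 = 0.388.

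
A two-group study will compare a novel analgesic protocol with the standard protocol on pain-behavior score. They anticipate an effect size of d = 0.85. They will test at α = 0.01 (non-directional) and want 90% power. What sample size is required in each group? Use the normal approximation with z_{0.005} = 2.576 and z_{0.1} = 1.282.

For two independent groups with equal n: n = 2·((z_{α/2} + z_β) / d)².
z_{α/2} + z_β = 2.576 + 1.282 = 3.858.
n = 2 × (3.858 / 0.85)² = 2 × 4.539² = 2 × 20.60 = 41.2.
Round up to the next whole participant.

n = 42 per group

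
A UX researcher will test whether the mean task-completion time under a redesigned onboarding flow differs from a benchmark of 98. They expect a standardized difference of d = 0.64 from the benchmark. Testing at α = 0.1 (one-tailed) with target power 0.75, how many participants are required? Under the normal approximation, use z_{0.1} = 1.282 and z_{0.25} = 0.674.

n = 10

For a one-sample test: n = ((z_{α} + z_β) / d)².
z_{α} + z_β = 1.282 + 0.674 = 1.956.
n = (1.956 / 0.64)² = 3.056² = 9.34.
Round up.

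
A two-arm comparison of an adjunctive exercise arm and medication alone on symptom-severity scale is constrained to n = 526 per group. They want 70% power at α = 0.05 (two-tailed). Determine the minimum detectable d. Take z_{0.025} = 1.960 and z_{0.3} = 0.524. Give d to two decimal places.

d_min ≈ 0.15

For two independent groups of n = 526 each: d_min = (z_{α/2} + z_β)·√(2/n).
z-sum = 1.960 + 0.524 = 2.484.
d_min = 2.484 × √(2/526) = 2.484 × 0.0617 = 0.153.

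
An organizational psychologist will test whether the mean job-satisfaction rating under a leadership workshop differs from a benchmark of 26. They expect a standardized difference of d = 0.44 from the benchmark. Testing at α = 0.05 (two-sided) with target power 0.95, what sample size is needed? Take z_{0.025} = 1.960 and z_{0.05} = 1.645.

For a one-sample test: n = ((z_{α/2} + z_β) / d)².
z_{α/2} + z_β = 1.960 + 1.645 = 3.605.
n = (3.605 / 0.44)² = 8.193² = 67.13.
Round up.

n = 68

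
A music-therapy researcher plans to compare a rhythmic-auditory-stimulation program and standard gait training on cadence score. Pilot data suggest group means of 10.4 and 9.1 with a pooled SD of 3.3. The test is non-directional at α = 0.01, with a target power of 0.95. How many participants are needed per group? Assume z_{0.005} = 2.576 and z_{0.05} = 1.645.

n = 230 per group

Cohen's d = |M₁ − M₂| / SD_pooled = |10.4 − 9.1| / 3.3 = 1.3 / 3.3 = 0.394.
For two independent groups with equal n: n = 2·((z_{α/2} + z_β) / d)².
z_{α/2} + z_β = 2.576 + 1.645 = 4.221.
n = 2 × (4.221 / 0.394)² = 2 × 10.713² = 2 × 114.77 = 229.5.
Round up to the next whole participant.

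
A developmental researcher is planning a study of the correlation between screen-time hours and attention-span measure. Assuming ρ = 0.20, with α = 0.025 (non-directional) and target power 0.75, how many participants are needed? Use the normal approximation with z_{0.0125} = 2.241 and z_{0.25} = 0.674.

n = 210

Fisher's z: C = ½·ln((1+r)/(1−r)) = ½·ln(1.5000) = 0.2027.
n = ((z_{α/2} + z_β)/C)² + 3.
(2.241 + 0.674) / 0.2027 = 2.915 / 0.2027 = 14.381.
n = 14.381² + 3 = 206.81 + 3 = 209.8.
Round up.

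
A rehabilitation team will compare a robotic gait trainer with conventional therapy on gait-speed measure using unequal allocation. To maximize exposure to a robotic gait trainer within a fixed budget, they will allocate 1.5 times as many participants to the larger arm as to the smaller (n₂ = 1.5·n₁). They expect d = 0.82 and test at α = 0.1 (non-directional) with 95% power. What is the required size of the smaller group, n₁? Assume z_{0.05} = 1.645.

With allocation ratio k = n₂/n₁ = 1.5, Var(x̄₁−x̄₂) = σ²(1/n₁ + 1/(k·n₁)) = σ²·(k+1)/(k·n₁).
So n₁ = (1 + 1/k)·((z_{α/2} + z_β)/d)² = 1.667 × (3.290/0.82)².
n₁ = 1.667 × 16.10 = 26.8.
Round up: n₁ = 27, giving n₂ = ⌈1.5 × 27⌉ = ⌈40.5⌉ = 41.

n₁ = 27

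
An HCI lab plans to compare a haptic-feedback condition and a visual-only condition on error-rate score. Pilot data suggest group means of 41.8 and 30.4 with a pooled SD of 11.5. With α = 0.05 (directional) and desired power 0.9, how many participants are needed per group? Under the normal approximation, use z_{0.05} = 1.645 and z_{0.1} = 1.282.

Cohen's d = |M₁ − M₂| / SD_pooled = |41.8 − 30.4| / 11.5 = 11.4 / 11.5 = 0.991.
For two independent groups with equal n: n = 2·((z_{α} + z_β) / d)².
z_{α} + z_β = 1.645 + 1.282 = 2.927.
n = 2 × (2.927 / 0.991)² = 2 × 2.954² = 2 × 8.72 = 17.4.
Round up to the next whole participant.

n = 18 per group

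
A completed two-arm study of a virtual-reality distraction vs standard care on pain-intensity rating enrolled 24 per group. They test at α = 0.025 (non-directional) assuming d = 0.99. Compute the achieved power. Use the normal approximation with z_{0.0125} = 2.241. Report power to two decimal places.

For two equal groups, power = Φ(d·√(n/2) − z_{α/2}).
d·√(n/2) = 0.99 × √(24/2) = 0.99 × 3.464 = 3.429.
z_β = 3.429 − 2.241 = 1.188.
Power = Φ(1.188) = 0.883.

power ≈ 0.88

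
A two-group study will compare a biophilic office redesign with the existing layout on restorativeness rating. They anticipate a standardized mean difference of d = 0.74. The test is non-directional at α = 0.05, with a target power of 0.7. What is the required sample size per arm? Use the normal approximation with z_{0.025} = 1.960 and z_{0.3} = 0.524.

n = 23 per group

For two independent groups with equal n: n = 2·((z_{α/2} + z_β) / d)².
z_{α/2} + z_β = 1.960 + 0.524 = 2.484.
n = 2 × (2.484 / 0.74)² = 2 × 3.357² = 2 × 11.27 = 22.5.
Round up to the next whole participant.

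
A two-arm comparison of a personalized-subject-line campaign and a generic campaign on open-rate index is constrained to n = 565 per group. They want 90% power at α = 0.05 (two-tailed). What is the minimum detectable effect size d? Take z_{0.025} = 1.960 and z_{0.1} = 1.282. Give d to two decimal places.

For two independent groups of n = 565 each: d_min = (z_{α/2} + z_β)·√(2/n).
z-sum = 1.960 + 1.282 = 3.242.
d_min = 3.242 × √(2/565) = 3.242 × 0.0595 = 0.193.

d_min ≈ 0.19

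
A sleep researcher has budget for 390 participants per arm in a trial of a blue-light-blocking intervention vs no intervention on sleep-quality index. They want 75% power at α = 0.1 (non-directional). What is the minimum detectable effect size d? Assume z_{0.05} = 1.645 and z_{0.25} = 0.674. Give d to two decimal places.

d_min ≈ 0.17

For two independent groups of n = 390 each: d_min = (z_{α/2} + z_β)·√(2/n).
z-sum = 1.645 + 0.674 = 2.319.
d_min = 2.319 × √(2/390) = 2.319 × 0.0716 = 0.166.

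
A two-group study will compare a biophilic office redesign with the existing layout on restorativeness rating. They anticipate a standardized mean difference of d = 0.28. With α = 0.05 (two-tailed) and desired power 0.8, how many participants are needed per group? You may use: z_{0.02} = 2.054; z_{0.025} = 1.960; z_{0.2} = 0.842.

n = 201 per group

For two independent groups with equal n: n = 2·((z_{α/2} + z_β) / d)².
z_{α/2} + z_β = 1.960 + 0.842 = 2.802.
n = 2 × (2.802 / 0.28)² = 2 × 10.007² = 2 × 100.14 = 200.3.
Round up to the next whole participant.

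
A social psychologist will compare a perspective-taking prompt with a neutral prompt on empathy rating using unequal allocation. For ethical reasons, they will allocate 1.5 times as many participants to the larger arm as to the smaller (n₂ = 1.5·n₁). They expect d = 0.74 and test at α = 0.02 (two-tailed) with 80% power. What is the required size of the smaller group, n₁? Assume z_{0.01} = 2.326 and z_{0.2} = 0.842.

n₁ = 31

With allocation ratio k = n₂/n₁ = 1.5, Var(x̄₁−x̄₂) = σ²(1/n₁ + 1/(k·n₁)) = σ²·(k+1)/(k·n₁).
So n₁ = (1 + 1/k)·((z_{α/2} + z_β)/d)² = 1.667 × (3.168/0.74)².
n₁ = 1.667 × 18.33 = 30.5.
Round up: n₁ = 31, giving n₂ = ⌈1.5 × 31⌉ = ⌈46.5⌉ = 47.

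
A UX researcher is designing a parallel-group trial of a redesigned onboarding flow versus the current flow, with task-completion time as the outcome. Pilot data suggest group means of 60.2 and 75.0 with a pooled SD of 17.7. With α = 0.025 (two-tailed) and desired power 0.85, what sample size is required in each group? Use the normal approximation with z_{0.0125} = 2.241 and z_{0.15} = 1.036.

n = 31 per group

Cohen's d = |M₁ − M₂| / SD_pooled = |60.2 − 75.0| / 17.7 = 14.8 / 17.7 = 0.836.
For two independent groups with equal n: n = 2·((z_{α/2} + z_β) / d)².
z_{α/2} + z_β = 2.241 + 1.036 = 3.277.
n = 2 × (3.277 / 0.836)² = 2 × 3.920² = 2 × 15.37 = 30.7.
Round up to the next whole participant.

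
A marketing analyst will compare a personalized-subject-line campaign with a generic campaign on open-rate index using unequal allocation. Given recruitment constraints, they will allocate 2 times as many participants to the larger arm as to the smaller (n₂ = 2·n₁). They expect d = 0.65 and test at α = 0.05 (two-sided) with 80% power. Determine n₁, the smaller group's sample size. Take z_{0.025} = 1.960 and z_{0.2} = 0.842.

n₁ = 28

With allocation ratio k = n₂/n₁ = 2, Var(x̄₁−x̄₂) = σ²(1/n₁ + 1/(k·n₁)) = σ²·(k+1)/(k·n₁).
So n₁ = (1 + 1/k)·((z_{α/2} + z_β)/d)² = 1.500 × (2.802/0.65)².
n₁ = 1.500 × 18.58 = 27.9.
Round up: n₁ = 28, giving n₂ = 2 × 28 = 56.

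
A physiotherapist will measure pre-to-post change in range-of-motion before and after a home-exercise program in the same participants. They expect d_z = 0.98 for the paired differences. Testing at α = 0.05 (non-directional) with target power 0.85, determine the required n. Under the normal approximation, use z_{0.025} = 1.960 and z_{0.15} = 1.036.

n = 10 pairs

For a paired (one-sample on differences) test: n = ((z_{α/2} + z_β) / d)².
z_{α/2} + z_β = 1.960 + 1.036 = 2.996.
n = (2.996 / 0.98)² = 3.057² = 9.35.
Round up.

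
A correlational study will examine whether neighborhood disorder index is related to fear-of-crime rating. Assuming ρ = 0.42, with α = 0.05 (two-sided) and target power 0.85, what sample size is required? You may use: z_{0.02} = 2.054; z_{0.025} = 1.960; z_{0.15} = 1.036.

Fisher's z: C = ½·ln((1+r)/(1−r)) = ½·ln(2.4483) = 0.4477.
n = ((z_{α/2} + z_β)/C)² + 3.
(1.960 + 1.036) / 0.4477 = 2.996 / 0.4477 = 6.692.
n = 6.692² + 3 = 44.78 + 3 = 47.8.
Round up.

n = 48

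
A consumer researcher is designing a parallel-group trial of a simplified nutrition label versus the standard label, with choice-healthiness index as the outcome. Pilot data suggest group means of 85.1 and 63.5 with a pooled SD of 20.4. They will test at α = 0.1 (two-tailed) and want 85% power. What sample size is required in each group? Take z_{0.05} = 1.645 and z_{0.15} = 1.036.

n = 13 per group

Cohen's d = |M₁ − M₂| / SD_pooled = |85.1 − 63.5| / 20.4 = 21.6 / 20.4 = 1.059.
For two independent groups with equal n: n = 2·((z_{α/2} + z_β) / d)².
z_{α/2} + z_β = 1.645 + 1.036 = 2.681.
n = 2 × (2.681 / 1.059)² = 2 × 2.532² = 2 × 6.41 = 12.8.
Round up to the next whole participant.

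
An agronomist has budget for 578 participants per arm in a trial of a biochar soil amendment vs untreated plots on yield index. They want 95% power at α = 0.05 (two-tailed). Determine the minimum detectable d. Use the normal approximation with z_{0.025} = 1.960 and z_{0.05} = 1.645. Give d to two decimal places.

d_min ≈ 0.21

For two independent groups of n = 578 each: d_min = (z_{α/2} + z_β)·√(2/n).
z-sum = 1.960 + 1.645 = 3.605.
d_min = 3.605 × √(2/578) = 3.605 × 0.0588 = 0.212.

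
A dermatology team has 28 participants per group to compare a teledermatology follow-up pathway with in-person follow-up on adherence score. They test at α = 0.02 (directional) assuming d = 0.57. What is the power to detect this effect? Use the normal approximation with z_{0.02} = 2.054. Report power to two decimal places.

For two equal groups, power = Φ(d·√(n/2) − z_{α}).
d·√(n/2) = 0.57 × √(28/2) = 0.57 × 3.742 = 2.133.
z_β = 2.133 − 2.054 = 0.079.
Power = Φ(0.079) = 0.531.

power ≈ 0.53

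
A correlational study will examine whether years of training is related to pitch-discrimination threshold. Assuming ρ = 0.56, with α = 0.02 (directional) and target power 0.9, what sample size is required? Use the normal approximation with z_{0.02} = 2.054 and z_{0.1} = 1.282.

n = 31

Fisher's z: C = ½·ln((1+r)/(1−r)) = ½·ln(3.5455) = 0.6328.
n = ((z_{α} + z_β)/C)² + 3.
(2.054 + 1.282) / 0.6328 = 3.336 / 0.6328 = 5.272.
n = 5.272² + 3 = 27.79 + 3 = 30.8.
Round up.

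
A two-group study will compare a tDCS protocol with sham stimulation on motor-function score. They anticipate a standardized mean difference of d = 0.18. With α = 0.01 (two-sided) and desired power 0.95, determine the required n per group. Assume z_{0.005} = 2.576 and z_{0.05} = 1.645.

For two independent groups with equal n: n = 2·((z_{α/2} + z_β) / d)².
z_{α/2} + z_β = 2.576 + 1.645 = 4.221.
n = 2 × (4.221 / 0.18)² = 2 × 23.450² = 2 × 549.90 = 1099.8.
Round up to the next whole participant.

n = 1100 per group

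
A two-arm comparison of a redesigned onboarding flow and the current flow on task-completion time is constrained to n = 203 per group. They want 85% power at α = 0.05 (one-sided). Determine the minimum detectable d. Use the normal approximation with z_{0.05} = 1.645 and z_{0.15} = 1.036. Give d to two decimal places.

d_min ≈ 0.27

For two independent groups of n = 203 each: d_min = (z_{α} + z_β)·√(2/n).
z-sum = 1.645 + 1.036 = 2.681.
d_min = 2.681 × √(2/203) = 2.681 × 0.0993 = 0.266.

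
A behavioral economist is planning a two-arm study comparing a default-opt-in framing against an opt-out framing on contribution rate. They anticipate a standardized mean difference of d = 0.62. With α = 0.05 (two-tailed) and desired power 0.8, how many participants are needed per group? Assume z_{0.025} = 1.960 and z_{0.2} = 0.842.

n = 41 per group

For two independent groups with equal n: n = 2·((z_{α/2} + z_β) / d)².
z_{α/2} + z_β = 1.960 + 0.842 = 2.802.
n = 2 × (2.802 / 0.62)² = 2 × 4.519² = 2 × 20.42 = 40.8.
Round up to the next whole participant.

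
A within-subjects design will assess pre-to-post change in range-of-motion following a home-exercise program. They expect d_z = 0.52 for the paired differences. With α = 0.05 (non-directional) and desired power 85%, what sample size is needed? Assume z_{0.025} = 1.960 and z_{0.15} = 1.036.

n = 34 pairs

For a paired (one-sample on differences) test: n = ((z_{α/2} + z_β) / d)².
z_{α/2} + z_β = 1.960 + 1.036 = 2.996.
n = (2.996 / 0.52)² = 5.762² = 33.20.
Round up.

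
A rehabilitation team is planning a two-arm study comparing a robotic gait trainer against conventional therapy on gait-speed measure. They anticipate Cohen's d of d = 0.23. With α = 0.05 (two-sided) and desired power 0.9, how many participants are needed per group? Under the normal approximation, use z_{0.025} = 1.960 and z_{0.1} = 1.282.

n = 398 per group

For two independent groups with equal n: n = 2·((z_{α/2} + z_β) / d)².
z_{α/2} + z_β = 1.960 + 1.282 = 3.242.
n = 2 × (3.242 / 0.23)² = 2 × 14.096² = 2 × 198.69 = 397.4.
Round up to the next whole participant.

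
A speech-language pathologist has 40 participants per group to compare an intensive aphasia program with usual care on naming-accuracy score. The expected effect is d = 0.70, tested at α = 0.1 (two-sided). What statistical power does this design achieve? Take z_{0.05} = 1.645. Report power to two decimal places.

power ≈ 0.93

For two equal groups, power = Φ(d·√(n/2) − z_{α/2}).
d·√(n/2) = 0.70 × √(40/2) = 0.70 × 4.472 = 3.130.
z_β = 3.130 − 1.645 = 1.485.
Power = Φ(1.485) = 0.931.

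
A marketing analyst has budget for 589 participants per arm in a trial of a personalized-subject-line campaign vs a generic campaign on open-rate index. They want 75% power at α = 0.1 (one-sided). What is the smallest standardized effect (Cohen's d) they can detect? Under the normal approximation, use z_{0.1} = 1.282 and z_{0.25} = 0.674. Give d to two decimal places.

For two independent groups of n = 589 each: d_min = (z_{α} + z_β)·√(2/n).
z-sum = 1.282 + 0.674 = 1.956.
d_min = 1.956 × √(2/589) = 1.956 × 0.0583 = 0.114.

d_min ≈ 0.11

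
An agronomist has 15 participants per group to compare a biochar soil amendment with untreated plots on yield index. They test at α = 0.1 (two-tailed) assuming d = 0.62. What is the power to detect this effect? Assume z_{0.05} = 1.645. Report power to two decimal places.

For two equal groups, power = Φ(d·√(n/2) − z_{α/2}).
d·√(n/2) = 0.62 × √(15/2) = 0.62 × 2.739 = 1.698.
z_β = 1.698 − 1.645 = 0.053.
Power = Φ(0.053) = 0.521.

power ≈ 0.52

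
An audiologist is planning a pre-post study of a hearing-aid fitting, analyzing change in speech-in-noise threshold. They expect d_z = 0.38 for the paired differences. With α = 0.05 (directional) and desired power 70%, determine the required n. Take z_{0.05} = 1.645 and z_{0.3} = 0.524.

For a paired (one-sample on differences) test: n = ((z_{α} + z_β) / d)².
z_{α} + z_β = 1.645 + 0.524 = 2.169.
n = (2.169 / 0.38)² = 5.708² = 32.58.
Round up.

n = 33 pairs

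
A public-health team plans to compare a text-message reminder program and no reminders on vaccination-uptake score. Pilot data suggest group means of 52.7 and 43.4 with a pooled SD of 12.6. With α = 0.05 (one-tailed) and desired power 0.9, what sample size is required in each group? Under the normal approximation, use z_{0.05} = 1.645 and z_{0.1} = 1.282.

n = 32 per group

Cohen's d = |M₁ − M₂| / SD_pooled = |52.7 − 43.4| / 12.6 = 9.3 / 12.6 = 0.738.
For two independent groups with equal n: n = 2·((z_{α} + z_β) / d)².
z_{α} + z_β = 1.645 + 1.282 = 2.927.
n = 2 × (2.927 / 0.738)² = 2 × 3.966² = 2 × 15.73 = 31.5.
Round up to the next whole participant.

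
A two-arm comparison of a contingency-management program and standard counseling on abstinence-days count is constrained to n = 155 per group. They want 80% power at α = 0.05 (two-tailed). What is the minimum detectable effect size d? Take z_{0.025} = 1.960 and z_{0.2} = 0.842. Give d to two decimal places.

d_min ≈ 0.32

For two independent groups of n = 155 each: d_min = (z_{α/2} + z_β)·√(2/n).
z-sum = 1.960 + 0.842 = 2.802.
d_min = 2.802 × √(2/155) = 2.802 × 0.1136 = 0.318.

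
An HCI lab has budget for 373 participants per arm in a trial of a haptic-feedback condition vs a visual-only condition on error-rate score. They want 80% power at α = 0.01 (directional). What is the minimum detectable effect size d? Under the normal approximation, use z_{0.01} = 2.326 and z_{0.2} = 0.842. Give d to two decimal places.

For two independent groups of n = 373 each: d_min = (z_{α} + z_β)·√(2/n).
z-sum = 2.326 + 0.842 = 3.168.
d_min = 3.168 × √(2/373) = 3.168 × 0.0732 = 0.232.

d_min ≈ 0.23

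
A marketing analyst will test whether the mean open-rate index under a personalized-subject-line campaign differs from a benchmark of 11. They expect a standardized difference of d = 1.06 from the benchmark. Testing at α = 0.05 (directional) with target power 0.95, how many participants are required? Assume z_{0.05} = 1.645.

n = 10

For a one-sample test: n = ((z_{α} + z_β) / d)².
z_{α} + z_β = 1.645 + 1.645 = 3.290.
n = (3.290 / 1.06)² = 3.104² = 9.63.
Round up.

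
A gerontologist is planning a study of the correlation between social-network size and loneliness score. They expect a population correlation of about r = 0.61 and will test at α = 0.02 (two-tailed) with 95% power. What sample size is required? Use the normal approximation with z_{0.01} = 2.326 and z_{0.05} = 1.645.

Fisher's z: C = ½·ln((1+r)/(1−r)) = ½·ln(4.1282) = 0.7089.
n = ((z_{α/2} + z_β)/C)² + 3.
(2.326 + 1.645) / 0.7089 = 3.971 / 0.7089 = 5.602.
n = 5.602² + 3 = 31.38 + 3 = 34.4.
Round up.

n = 35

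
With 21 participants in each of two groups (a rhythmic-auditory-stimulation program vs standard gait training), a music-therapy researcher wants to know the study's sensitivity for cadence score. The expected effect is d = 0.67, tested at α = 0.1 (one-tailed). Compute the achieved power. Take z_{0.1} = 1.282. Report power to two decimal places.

power ≈ 0.81

For two equal groups, power = Φ(d·√(n/2) − z_{α}).
d·√(n/2) = 0.67 × √(21/2) = 0.67 × 3.240 = 2.171.
z_β = 2.171 − 1.282 = 0.889.
Power = Φ(0.889) = 0.813.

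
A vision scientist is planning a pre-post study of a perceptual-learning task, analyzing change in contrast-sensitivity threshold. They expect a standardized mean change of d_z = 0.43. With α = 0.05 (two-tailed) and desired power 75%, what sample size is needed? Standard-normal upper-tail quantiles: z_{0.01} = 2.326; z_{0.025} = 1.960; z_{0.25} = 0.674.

n = 38 pairs

For a paired (one-sample on differences) test: n = ((z_{α/2} + z_β) / d)².
z_{α/2} + z_β = 1.960 + 0.674 = 2.634.
n = (2.634 / 0.43)² = 6.126² = 37.52.
Round up.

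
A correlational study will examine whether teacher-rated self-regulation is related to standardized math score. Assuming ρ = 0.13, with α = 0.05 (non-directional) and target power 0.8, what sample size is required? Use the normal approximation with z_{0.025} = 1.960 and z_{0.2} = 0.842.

Fisher's z: C = ½·ln((1+r)/(1−r)) = ½·ln(1.2989) = 0.1307.
n = ((z_{α/2} + z_β)/C)² + 3.
(1.960 + 0.842) / 0.1307 = 2.802 / 0.1307 = 21.438.
n = 21.438² + 3 = 459.61 + 3 = 462.6.
Round up.

n = 463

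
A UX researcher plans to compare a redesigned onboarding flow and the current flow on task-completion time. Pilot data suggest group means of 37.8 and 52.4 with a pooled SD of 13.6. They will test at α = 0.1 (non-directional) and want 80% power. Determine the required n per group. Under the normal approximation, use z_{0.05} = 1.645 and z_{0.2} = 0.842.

Cohen's d = |M₁ − M₂| / SD_pooled = |37.8 − 52.4| / 13.6 = 14.6 / 13.6 = 1.074.
For two independent groups with equal n: n = 2·((z_{α/2} + z_β) / d)².
z_{α/2} + z_β = 1.645 + 0.842 = 2.487.
n = 2 × (2.487 / 1.074)² = 2 × 2.316² = 2 × 5.36 = 10.7.
Round up to the next whole participant.

n = 11 per group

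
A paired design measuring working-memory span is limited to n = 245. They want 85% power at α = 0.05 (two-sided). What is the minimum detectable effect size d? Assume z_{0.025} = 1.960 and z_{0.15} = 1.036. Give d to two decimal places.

For a single sample (or paired design) of n = 245: d_min = (z_{α/2} + z_β)/√n.
z-sum = 1.960 + 1.036 = 2.996.
d_min = 2.996 / √245 = 2.996 / 15.652 = 0.191.

d_min ≈ 0.19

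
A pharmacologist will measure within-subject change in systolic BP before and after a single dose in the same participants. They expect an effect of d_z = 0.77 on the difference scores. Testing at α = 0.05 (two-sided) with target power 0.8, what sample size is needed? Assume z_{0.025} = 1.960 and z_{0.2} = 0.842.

n = 14 pairs

For a paired (one-sample on differences) test: n = ((z_{α/2} + z_β) / d)².
z_{α/2} + z_β = 1.960 + 0.842 = 2.802.
n = (2.802 / 0.77)² = 3.639² = 13.24.
Round up.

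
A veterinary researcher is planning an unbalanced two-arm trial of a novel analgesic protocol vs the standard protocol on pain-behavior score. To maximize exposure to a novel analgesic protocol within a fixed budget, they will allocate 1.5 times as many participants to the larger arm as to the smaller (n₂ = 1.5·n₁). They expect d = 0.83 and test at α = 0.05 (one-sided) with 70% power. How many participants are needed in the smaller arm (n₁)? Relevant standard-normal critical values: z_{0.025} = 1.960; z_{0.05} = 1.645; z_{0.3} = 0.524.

n₁ = 12

With allocation ratio k = n₂/n₁ = 1.5, Var(x̄₁−x̄₂) = σ²(1/n₁ + 1/(k·n₁)) = σ²·(k+1)/(k·n₁).
So n₁ = (1 + 1/k)·((z_{α} + z_β)/d)² = 1.667 × (2.169/0.83)².
n₁ = 1.667 × 6.83 = 11.4.
Round up: n₁ = 12, giving n₂ = 1.5 × 12 = 18.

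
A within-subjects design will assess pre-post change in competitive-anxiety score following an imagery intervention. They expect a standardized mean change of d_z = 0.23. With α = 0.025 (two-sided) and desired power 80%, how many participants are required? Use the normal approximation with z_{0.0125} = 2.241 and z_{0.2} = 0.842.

For a paired (one-sample on differences) test: n = ((z_{α/2} + z_β) / d)².
z_{α/2} + z_β = 2.241 + 0.842 = 3.083.
n = (3.083 / 0.23)² = 13.404² = 179.68.
Round up.

n = 180 pairs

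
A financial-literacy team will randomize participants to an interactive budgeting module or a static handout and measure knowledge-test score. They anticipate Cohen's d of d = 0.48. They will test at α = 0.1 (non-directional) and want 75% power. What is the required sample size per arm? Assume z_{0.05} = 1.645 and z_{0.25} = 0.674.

For two independent groups with equal n: n = 2·((z_{α/2} + z_β) / d)².
z_{α/2} + z_β = 1.645 + 0.674 = 2.319.
n = 2 × (2.319 / 0.48)² = 2 × 4.831² = 2 × 23.34 = 46.7.
Round up to the next whole participant.

n = 47 per group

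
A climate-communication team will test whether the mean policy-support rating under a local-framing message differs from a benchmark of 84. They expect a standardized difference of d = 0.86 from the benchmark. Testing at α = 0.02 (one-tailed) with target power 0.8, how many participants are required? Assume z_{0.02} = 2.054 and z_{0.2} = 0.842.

n = 12

For a one-sample test: n = ((z_{α} + z_β) / d)².
z_{α} + z_β = 2.054 + 0.842 = 2.896.
n = (2.896 / 0.86)² = 3.367² = 11.34.
Round up.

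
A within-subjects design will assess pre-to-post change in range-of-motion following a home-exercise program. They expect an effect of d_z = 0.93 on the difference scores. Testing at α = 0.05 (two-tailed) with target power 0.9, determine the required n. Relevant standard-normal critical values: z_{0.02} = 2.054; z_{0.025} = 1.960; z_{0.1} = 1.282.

n = 13 pairs

For a paired (one-sample on differences) test: n = ((z_{α/2} + z_β) / d)².
z_{α/2} + z_β = 1.960 + 1.282 = 3.242.
n = (3.242 / 0.93)² = 3.486² = 12.15.
Round up.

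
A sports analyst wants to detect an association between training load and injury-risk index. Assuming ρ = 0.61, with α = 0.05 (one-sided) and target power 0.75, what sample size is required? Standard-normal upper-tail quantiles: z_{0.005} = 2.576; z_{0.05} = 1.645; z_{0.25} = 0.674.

n = 14

Fisher's z: C = ½·ln((1+r)/(1−r)) = ½·ln(4.1282) = 0.7089.
n = ((z_{α} + z_β)/C)² + 3.
(1.645 + 0.674) / 0.7089 = 2.319 / 0.7089 = 3.271.
n = 3.271² + 3 = 10.70 + 3 = 13.7.
Round up.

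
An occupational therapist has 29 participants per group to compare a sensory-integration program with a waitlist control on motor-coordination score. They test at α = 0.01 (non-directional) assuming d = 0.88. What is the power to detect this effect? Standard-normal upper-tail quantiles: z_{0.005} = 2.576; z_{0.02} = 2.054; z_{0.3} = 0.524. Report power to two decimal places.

For two equal groups, power = Φ(d·√(n/2) − z_{α/2}).
d·√(n/2) = 0.88 × √(29/2) = 0.88 × 3.808 = 3.351.
z_β = 3.351 − 2.576 = 0.775.
Power = Φ(0.775) = 0.781.

power ≈ 0.78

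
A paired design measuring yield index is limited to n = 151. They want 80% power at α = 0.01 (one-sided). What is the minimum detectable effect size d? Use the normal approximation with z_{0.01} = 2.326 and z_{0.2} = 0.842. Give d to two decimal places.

d_min ≈ 0.26

For a single sample (or paired design) of n = 151: d_min = (z_{α} + z_β)/√n.
z-sum = 2.326 + 0.842 = 3.168.
d_min = 3.168 / √151 = 3.168 / 12.288 = 0.258.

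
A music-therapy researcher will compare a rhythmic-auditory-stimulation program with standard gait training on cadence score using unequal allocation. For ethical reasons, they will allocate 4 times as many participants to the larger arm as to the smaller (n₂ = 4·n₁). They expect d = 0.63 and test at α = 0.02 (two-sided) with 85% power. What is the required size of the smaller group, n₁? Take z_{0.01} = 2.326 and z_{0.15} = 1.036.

n₁ = 36

With allocation ratio k = n₂/n₁ = 4, Var(x̄₁−x̄₂) = σ²(1/n₁ + 1/(k·n₁)) = σ²·(k+1)/(k·n₁).
So n₁ = (1 + 1/k)·((z_{α/2} + z_β)/d)² = 1.250 × (3.362/0.63)².
n₁ = 1.250 × 28.48 = 35.6.
Round up: n₁ = 36, giving n₂ = 4 × 36 = 144.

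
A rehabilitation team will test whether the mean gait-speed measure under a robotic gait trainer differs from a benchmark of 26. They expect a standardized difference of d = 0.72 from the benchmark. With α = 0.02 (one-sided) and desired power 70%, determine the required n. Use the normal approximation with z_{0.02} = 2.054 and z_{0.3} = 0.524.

For a one-sample test: n = ((z_{α} + z_β) / d)².
z_{α} + z_β = 2.054 + 0.524 = 2.578.
n = (2.578 / 0.72)² = 3.581² = 12.82.
Round up.

n = 13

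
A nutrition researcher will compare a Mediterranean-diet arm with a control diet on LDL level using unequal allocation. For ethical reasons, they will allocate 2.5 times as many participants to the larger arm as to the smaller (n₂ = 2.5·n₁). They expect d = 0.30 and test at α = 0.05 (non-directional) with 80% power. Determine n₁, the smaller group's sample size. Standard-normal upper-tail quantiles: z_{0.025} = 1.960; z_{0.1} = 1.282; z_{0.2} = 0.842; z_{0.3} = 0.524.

n₁ = 123

With allocation ratio k = n₂/n₁ = 2.5, Var(x̄₁−x̄₂) = σ²(1/n₁ + 1/(k·n₁)) = σ²·(k+1)/(k·n₁).
So n₁ = (1 + 1/k)·((z_{α/2} + z_β)/d)² = 1.400 × (2.802/0.30)².
n₁ = 1.400 × 87.24 = 122.1.
Round up: n₁ = 123, giving n₂ = ⌈2.5 × 123⌉ = ⌈307.5⌉ = 308.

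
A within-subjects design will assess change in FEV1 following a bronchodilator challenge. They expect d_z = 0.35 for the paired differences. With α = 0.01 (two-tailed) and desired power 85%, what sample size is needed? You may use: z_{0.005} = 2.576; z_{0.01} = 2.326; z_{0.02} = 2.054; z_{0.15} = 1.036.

For a paired (one-sample on differences) test: n = ((z_{α/2} + z_β) / d)².
z_{α/2} + z_β = 2.576 + 1.036 = 3.612.
n = (3.612 / 0.35)² = 10.320² = 106.50.
Round up.

n = 107 pairs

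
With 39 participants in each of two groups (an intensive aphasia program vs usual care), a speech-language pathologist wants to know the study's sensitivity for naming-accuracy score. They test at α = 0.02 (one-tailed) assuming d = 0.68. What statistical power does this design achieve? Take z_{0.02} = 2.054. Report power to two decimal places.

power ≈ 0.83

For two equal groups, power = Φ(d·√(n/2) − z_{α}).
d·√(n/2) = 0.68 × √(39/2) = 0.68 × 4.416 = 3.003.
z_β = 3.003 − 2.054 = 0.949.
Power = Φ(0.949) = 0.829.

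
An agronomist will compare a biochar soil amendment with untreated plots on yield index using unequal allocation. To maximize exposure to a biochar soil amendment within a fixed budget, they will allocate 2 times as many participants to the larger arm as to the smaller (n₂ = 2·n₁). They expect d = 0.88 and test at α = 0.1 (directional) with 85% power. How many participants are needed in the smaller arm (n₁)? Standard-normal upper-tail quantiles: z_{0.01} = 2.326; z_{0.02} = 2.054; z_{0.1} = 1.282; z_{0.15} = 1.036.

n₁ = 11

With allocation ratio k = n₂/n₁ = 2, Var(x̄₁−x̄₂) = σ²(1/n₁ + 1/(k·n₁)) = σ²·(k+1)/(k·n₁).
So n₁ = (1 + 1/k)·((z_{α} + z_β)/d)² = 1.500 × (2.318/0.88)².
n₁ = 1.500 × 6.94 = 10.4.
Round up: n₁ = 11, giving n₂ = 2 × 11 = 22.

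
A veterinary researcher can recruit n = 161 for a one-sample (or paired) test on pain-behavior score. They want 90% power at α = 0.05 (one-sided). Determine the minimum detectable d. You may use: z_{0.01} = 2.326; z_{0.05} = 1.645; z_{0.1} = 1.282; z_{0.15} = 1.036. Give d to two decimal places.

d_min ≈ 0.23

For a single sample (or paired design) of n = 161: d_min = (z_{α} + z_β)/√n.
z-sum = 1.645 + 1.282 = 2.927.
d_min = 2.927 / √161 = 2.927 / 12.689 = 0.231.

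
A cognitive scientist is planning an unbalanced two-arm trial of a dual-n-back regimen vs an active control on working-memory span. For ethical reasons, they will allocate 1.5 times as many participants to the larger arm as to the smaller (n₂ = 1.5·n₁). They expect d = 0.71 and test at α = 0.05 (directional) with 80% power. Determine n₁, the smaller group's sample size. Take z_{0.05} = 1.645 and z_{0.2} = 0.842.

With allocation ratio k = n₂/n₁ = 1.5, Var(x̄₁−x̄₂) = σ²(1/n₁ + 1/(k·n₁)) = σ²·(k+1)/(k·n₁).
So n₁ = (1 + 1/k)·((z_{α} + z_β)/d)² = 1.667 × (2.487/0.71)².
n₁ = 1.667 × 12.27 = 20.4.
Round up: n₁ = 21, giving n₂ = ⌈1.5 × 21⌉ = ⌈31.5⌉ = 32.

n₁ = 21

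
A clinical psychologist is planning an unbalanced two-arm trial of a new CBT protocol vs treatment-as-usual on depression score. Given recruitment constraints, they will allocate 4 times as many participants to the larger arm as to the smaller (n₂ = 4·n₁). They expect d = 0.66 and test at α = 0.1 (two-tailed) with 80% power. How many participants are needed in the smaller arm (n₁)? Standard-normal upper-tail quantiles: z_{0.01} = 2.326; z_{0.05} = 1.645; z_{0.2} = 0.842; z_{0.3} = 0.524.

With allocation ratio k = n₂/n₁ = 4, Var(x̄₁−x̄₂) = σ²(1/n₁ + 1/(k·n₁)) = σ²·(k+1)/(k·n₁).
So n₁ = (1 + 1/k)·((z_{α/2} + z_β)/d)² = 1.250 × (2.487/0.66)².
n₁ = 1.250 × 14.20 = 17.7.
Round up: n₁ = 18, giving n₂ = 4 × 18 = 72.

n₁ = 18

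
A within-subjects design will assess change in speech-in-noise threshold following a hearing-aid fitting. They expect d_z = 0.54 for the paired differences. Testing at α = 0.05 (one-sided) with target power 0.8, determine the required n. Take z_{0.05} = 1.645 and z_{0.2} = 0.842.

n = 22 pairs

For a paired (one-sample on differences) test: n = ((z_{α} + z_β) / d)².
z_{α} + z_β = 1.645 + 0.842 = 2.487.
n = (2.487 / 0.54)² = 4.606² = 21.21.
Round up.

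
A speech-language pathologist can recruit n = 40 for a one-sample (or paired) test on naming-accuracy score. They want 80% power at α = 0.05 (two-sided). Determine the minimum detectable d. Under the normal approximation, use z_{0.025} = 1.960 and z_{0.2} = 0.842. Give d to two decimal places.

d_min ≈ 0.44

For a single sample (or paired design) of n = 40: d_min = (z_{α/2} + z_β)/√n.
z-sum = 1.960 + 0.842 = 2.802.
d_min = 2.802 / √40 = 2.802 / 6.325 = 0.443.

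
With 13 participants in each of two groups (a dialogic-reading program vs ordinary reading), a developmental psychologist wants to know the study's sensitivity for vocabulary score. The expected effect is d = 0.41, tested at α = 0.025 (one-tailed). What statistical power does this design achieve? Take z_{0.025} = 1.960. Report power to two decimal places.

power ≈ 0.18

For two equal groups, power = Φ(d·√(n/2) − z_{α}).
d·√(n/2) = 0.41 × √(13/2) = 0.41 × 2.550 = 1.045.
z_β = 1.045 − 1.960 = -0.915.
Power = Φ(-0.915) = 0.180.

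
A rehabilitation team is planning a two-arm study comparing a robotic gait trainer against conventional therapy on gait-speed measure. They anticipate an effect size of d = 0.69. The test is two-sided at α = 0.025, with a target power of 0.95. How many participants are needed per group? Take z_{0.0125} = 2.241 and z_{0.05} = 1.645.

For two independent groups with equal n: n = 2·((z_{α/2} + z_β) / d)².
z_{α/2} + z_β = 2.241 + 1.645 = 3.886.
n = 2 × (3.886 / 0.69)² = 2 × 5.632² = 2 × 31.72 = 63.4.
Round up to the next whole participant.

n = 64 per group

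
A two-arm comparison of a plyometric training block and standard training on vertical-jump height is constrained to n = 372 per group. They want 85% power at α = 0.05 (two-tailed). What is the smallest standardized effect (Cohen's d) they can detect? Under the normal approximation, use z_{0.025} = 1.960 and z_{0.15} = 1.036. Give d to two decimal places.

d_min ≈ 0.22

For two independent groups of n = 372 each: d_min = (z_{α/2} + z_β)·√(2/n).
z-sum = 1.960 + 1.036 = 2.996.
d_min = 2.996 × √(2/372) = 2.996 × 0.0733 = 0.220.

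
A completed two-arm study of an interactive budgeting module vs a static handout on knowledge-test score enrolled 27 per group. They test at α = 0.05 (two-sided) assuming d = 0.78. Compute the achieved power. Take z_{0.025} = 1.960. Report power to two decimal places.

For two equal groups, power = Φ(d·√(n/2) − z_{α/2}).
d·√(n/2) = 0.78 × √(27/2) = 0.78 × 3.674 = 2.866.
z_β = 2.866 − 1.960 = 0.906.
Power = Φ(0.906) = 0.818.

power ≈ 0.82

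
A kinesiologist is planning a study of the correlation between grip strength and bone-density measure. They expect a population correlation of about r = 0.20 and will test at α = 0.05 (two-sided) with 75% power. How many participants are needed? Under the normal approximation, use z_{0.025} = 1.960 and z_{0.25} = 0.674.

n = 172

Fisher's z: C = ½·ln((1+r)/(1−r)) = ½·ln(1.5000) = 0.2027.
n = ((z_{α/2} + z_β)/C)² + 3.
(1.960 + 0.674) / 0.2027 = 2.634 / 0.2027 = 12.995.
n = 12.995² + 3 = 168.86 + 3 = 171.9.
Round up.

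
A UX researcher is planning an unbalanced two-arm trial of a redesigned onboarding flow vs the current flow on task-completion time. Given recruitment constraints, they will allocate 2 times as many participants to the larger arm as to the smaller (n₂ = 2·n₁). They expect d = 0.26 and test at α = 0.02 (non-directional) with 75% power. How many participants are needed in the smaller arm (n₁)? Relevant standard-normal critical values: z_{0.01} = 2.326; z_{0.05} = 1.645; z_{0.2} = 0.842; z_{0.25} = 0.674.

With allocation ratio k = n₂/n₁ = 2, Var(x̄₁−x̄₂) = σ²(1/n₁ + 1/(k·n₁)) = σ²·(k+1)/(k·n₁).
So n₁ = (1 + 1/k)·((z_{α/2} + z_β)/d)² = 1.500 × (3.000/0.26)².
n₁ = 1.500 × 133.14 = 199.7.
Round up: n₁ = 200, giving n₂ = 2 × 200 = 400.

n₁ = 200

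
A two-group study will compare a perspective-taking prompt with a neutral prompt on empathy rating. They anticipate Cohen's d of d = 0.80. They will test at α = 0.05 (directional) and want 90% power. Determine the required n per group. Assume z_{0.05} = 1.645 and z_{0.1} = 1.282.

For two independent groups with equal n: n = 2·((z_{α} + z_β) / d)².
z_{α} + z_β = 1.645 + 1.282 = 2.927.
n = 2 × (2.927 / 0.80)² = 2 × 3.659² = 2 × 13.39 = 26.8.
Round up to the next whole participant.

n = 27 per group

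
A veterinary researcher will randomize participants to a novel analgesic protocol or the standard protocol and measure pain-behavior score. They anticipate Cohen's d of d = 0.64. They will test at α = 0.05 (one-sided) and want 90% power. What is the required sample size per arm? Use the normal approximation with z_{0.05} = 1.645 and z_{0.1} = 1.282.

For two independent groups with equal n: n = 2·((z_{α} + z_β) / d)².
z_{α} + z_β = 1.645 + 1.282 = 2.927.
n = 2 × (2.927 / 0.64)² = 2 × 4.573² = 2 × 20.92 = 41.8.
Round up to the next whole participant.

n = 42 per group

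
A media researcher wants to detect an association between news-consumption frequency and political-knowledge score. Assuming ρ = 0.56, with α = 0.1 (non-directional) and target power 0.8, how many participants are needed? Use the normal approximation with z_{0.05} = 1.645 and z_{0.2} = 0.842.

n = 19

Fisher's z: C = ½·ln((1+r)/(1−r)) = ½·ln(3.5455) = 0.6328.
n = ((z_{α/2} + z_β)/C)² + 3.
(1.645 + 0.842) / 0.6328 = 2.487 / 0.6328 = 3.930.
n = 3.930² + 3 = 15.45 + 3 = 18.4.
Round up.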